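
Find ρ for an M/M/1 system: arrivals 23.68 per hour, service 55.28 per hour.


ρ = λ/μ = 23.68/55.28 = 0.4284

Final: 0.4284


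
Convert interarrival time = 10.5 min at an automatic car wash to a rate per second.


λ = 1/(interarrival time) in consistent units.
1 second = 0.0166667 min, so λ = 0.0166667/10.5 = 0.001587 per second

Final: 0.001587 /sec


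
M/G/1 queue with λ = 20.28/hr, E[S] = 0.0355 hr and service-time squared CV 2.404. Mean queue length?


ρ = λ·E[S] = 20.28·0.0355 = 0.7199
Lq = ρ²(1+C_s²)/(2(1−ρ)) = 0.5183·(1+2.404)/(2·0.2801)
= 0.5183·3.4040/0.5601 = 3.14993

Final: 3.14993


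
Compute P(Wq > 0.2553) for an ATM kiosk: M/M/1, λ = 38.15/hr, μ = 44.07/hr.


ρ = 38.15/44.07 = 0.8657
P(Wq > t) = ρ·e^{−(μ−λ)t} = 0.8657·e^{−1.5114}
= 0.8657·0.220606 = 0.190972

Final: 0.190972


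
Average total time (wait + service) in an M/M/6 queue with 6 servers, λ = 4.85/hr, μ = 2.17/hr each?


a = 2.2350; ρ = 0.3725; P₀ = 0.106680
Lq = P₀·a^c·ρ/(c!(1−ρ)²) = 0.01747
Wq = Lq/λ = 0.01747/4.85 = 0.003603 hr
W = Wq + 1/μ = 0.003603 + 0.46083 = 0.46443 hr

Final: 0.46443 hr


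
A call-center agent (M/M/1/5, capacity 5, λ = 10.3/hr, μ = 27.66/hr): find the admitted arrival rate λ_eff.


ρ = 0.3724; P_K = (1−ρ)ρ^5/(1−ρ^6) = 0.004506
λ_eff = λ(1 − P_K) = 10.3·(1 − 0.004506) = 10.3·0.995494 = 10.2536 /hr

Final: 10.2536 /hr


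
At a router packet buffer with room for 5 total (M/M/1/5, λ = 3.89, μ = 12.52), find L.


ρ = 3.89/12.52 = 0.3107
L = ρ[1 − (K+1)ρ^K + Kρ^(K+1)] / [(1−ρ)(1−ρ^(K+1))]
Numerator: 0.3107·(1 − 6·0.002896 + 5·0.0008996) = 0.306703
Denominator: (0.6893)·(0.999100) = 0.688677
L = 0.306703/0.688677 = 0.4454

Final: 0.4454


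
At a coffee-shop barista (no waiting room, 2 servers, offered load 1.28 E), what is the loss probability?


B(c,a) = (a^c/c!) / Σ_{k=0}^{c} a^k/k!
a^2/2! = 0.819200
Σ terms (k=0..2): 1.00000 + 1.28000 + 0.81920 = 3.099200
B = 0.819200/3.099200 = 0.264326

Final: 0.264326


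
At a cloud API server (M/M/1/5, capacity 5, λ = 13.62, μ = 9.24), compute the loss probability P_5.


ρ = λ/μ = 13.62/9.24 = 1.4740
P_K = (1−ρ)ρ^K/(1−ρ^(K+1)) = (-0.4740·6.958661)/(1 − 10.257247)
= -3.298586/-9.257247 = 0.356325

Final: 0.356325


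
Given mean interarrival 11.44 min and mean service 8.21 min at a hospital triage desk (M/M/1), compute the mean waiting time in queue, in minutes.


λ = 60/11.44 = 5.2448 /hr
μ = 60/8.21 = 7.3082 /hr
ρ = λ/μ = 5.2448/7.3082 = 0.7177
Wq = ρ/(μ−λ) = 0.7177/(7.3082−5.2448) = 0.34780 hr
In minutes: 0.34780·60 = 20.868 min

Final: 20.868 min


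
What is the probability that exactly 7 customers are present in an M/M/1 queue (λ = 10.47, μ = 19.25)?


ρ = 10.47/19.25 = 0.5439
P_n = (1−ρ)·ρ^n = (1 − 0.5439)·0.5439^7 = 0.4561·0.014080 = 0.006422

Final: 0.006422


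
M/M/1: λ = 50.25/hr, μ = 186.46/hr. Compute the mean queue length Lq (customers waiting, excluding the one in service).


ρ = 50.25/186.46 = 0.2695
Lq = ρ²/(1−ρ) = 0.07263/0.7305 = 0.09942

Final: 0.09942


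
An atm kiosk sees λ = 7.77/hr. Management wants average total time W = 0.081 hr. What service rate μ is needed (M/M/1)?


W = 1/(μ−λ) ⇒ μ − λ = 1/W = 1/0.081 = 12.3457
μ = λ + 1/W = 7.77 + 12.3457 = 20.1157 per hr

Final: 20.1157 /hr


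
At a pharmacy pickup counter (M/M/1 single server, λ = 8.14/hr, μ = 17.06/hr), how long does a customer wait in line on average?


ρ = 8.14/17.06 = 0.4771
Wq = ρ/(μ−λ) = 0.4771/(17.06 − 8.14) = 0.4771/8.92 = 0.05349 hr

Final: 0.05349 hr


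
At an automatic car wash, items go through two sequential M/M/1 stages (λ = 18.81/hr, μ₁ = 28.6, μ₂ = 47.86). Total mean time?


Each node sees arrival rate λ = 18.81/hr (tandem ⇒ throughput preserved).
W₁ = 1/(μ₁−λ) = 1/(28.6−18.81) = 0.10215 hr
W₂ = 1/(μ₂−λ) = 1/(47.86−18.81) = 0.03442 hr
W_total = W₁ + W₂ = 0.10215 + 0.03442 = 0.13657 hr

Final: 0.13657 hr


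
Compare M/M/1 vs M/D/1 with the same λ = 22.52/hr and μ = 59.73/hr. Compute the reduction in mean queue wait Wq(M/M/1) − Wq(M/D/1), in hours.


ρ = 22.52/59.73 = 0.3770
Wq(M/M/1) = ρ/(μ−λ) = 0.3770/37.21 = 0.01013 hr
Wq(M/D/1) = ρ/(2(μ−λ)) = 0.005066 hr
Savings = 0.01013 − 0.005066 = 0.005066 hr

Final: 0.005066 hr


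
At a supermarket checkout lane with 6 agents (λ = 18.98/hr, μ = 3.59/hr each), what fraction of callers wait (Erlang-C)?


a = λ/μ = 5.2869; ρ = a/6 = 0.8812
P₀ = 0.002724 (from M/M/c formula)
C(c,a) = [a^c/(c!(1−ρ))]·P₀ = [21837.88412/(720·0.1188)]·0.002724
= 255.20184·0.002724 = 0.695243

Final: 0.695243


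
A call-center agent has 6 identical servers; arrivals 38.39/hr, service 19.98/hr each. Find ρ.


ρ = λ/(cμ) = 38.39/(6·19.98) = 38.39/119.88 = 0.3202

Final: 0.3202


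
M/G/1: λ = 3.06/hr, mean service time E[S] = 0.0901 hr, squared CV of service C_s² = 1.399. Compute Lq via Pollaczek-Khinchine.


ρ = λ·E[S] = 3.06·0.0901 = 0.2757
Lq = ρ²(1+C_s²)/(2(1−ρ)) = 0.07601·(1+1.399)/(2·0.7243)
= 0.07601·2.3990/1.4486 = 0.12589

Final: 0.12589


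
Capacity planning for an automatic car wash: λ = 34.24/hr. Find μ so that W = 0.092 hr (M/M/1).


W = 1/(μ−λ) ⇒ μ − λ = 1/W = 1/0.092 = 10.8696
μ = λ + 1/W = 34.24 + 10.8696 = 45.1096 per hr

Final: 45.1096 /hr


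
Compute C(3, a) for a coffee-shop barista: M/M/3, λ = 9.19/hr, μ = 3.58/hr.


a = λ/μ = 2.5670; ρ = a/3 = 0.8557
P₀ = 0.037883 (from M/M/c formula)
C(c,a) = [a^c/(c!(1−ρ))]·P₀ = [16.91599/(6·0.1443)]·0.037883
= 19.53524·0.037883 = 0.740052

Final: 0.740052


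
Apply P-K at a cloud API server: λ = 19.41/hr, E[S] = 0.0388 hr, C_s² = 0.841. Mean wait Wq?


ρ = λ·E[S] = 19.41·0.0388 = 0.7531
E[S²] = E[S]²(1+C_s²) = 0.0388²·(1+0.841) = 0.002772
Wq = λ·E[S²]/(2(1−ρ)) = 19.41·0.002772/(2·0.2469) = 0.10894 hr

Final: 0.10894 hr


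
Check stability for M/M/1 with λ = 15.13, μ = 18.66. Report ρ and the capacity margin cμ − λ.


Total capacity cμ = 1·18.66 = 18.66/hr
ρ = λ/(cμ) = 15.13/18.66 = 0.8108
Stable ⇔ ρ < 1: YES
Spare capacity = cμ − λ = 18.66 − 15.13 = 3.53/hr

Final: ρ = 0.8108; stable; margin = 3.53/hr


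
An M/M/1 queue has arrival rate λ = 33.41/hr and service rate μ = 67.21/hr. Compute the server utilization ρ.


ρ = λ/μ = 33.41/67.21 = 0.4971

Final: 0.4971


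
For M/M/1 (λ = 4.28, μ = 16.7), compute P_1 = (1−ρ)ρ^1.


ρ = 4.28/16.7 = 0.2563
P_n = (1−ρ)·ρ^n = (1 − 0.2563)·0.2563^1 = 0.7437·0.256287 = 0.190604

Final: 0.190604


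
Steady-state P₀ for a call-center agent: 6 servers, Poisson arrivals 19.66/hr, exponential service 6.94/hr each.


a = λ/μ = 19.66/6.94 = 2.8329; ρ = a/c = 0.4721
Σ_{k=0}^{5} a^k/k! (terms k=0..5) = 1.00000 + 2.83285 + 4.01253 + 3.78897 + 2.68340 + 1.52033 = 15.83808
Tail: a^6/(6!(1−ρ)) = 516.82589/(720·0.5279) = 1.35986
P₀ = 1/(15.83808 + 1.35986) = 1/17.19794 = 0.058146

Final: 0.058146


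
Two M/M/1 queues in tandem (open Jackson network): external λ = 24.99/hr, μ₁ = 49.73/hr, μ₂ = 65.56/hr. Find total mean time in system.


Each node sees arrival rate λ = 24.99/hr (tandem ⇒ throughput preserved).
W₁ = 1/(μ₁−λ) = 1/(49.73−24.99) = 0.04042 hr
W₂ = 1/(μ₂−λ) = 1/(65.56−24.99) = 0.02465 hr
W_total = W₁ + W₂ = 0.04042 + 0.02465 = 0.06507 hr

Final: 0.06507 hr


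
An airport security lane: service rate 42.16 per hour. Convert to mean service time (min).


Mean service time = 1/μ = 1/42.16 hour = 0.02372 hour
In minutes: 0.02372 × 60 = 1.4231 min

Final: 1.4231 min


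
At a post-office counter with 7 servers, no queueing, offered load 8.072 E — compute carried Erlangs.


B(7,8.072) = 0.312213 (Erlang-B)
Carried load = a(1 − B) = 8.072·(1 − 0.312213) = 8.072·0.687787 = 5.5518 E

Final: 5.5518 Erlangs


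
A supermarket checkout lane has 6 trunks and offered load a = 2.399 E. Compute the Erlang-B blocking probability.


B(c,a) = (a^c/c!) / Σ_{k=0}^{c} a^k/k!
a^6/6! = 0.264758
Σ terms (k=0..6): 1.00000 + 2.39900 + 2.87760 + 2.30112 + 1.38010 + 0.66217 + 0.26476 = 10.884748
B = 0.264758/10.884748 = 0.024324

Final: 0.024324


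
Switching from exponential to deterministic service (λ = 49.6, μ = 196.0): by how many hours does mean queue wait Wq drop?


ρ = 49.6/196.0 = 0.2531
Wq(M/M/1) = ρ/(μ−λ) = 0.2531/146.40 = 0.001729 hr
Wq(M/D/1) = ρ/(2(μ−λ)) = 0.0008643 hr
Savings = 0.001729 − 0.0008643 = 0.0008643 hr

Final: 0.0008643 hr


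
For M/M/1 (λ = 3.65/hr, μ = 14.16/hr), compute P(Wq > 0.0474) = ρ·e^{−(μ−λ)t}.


ρ = 3.65/14.16 = 0.2578
P(Wq > t) = ρ·e^{−(μ−λ)t} = 0.2578·e^{−0.4982}
= 0.2578·0.607639 = 0.156630

Final: 0.156630


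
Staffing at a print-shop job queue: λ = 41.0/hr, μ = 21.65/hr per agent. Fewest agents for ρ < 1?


Stability requires cμ > λ ⇔ c > λ/μ.
λ/μ = 41.0/21.65 = 1.8938
Minimum integer c = ⌊1.8938⌋ + 1 = 2
Check: 2·21.65 = 43.30 > 41.0, while 1·21.65 = 21.65 ≤ 41.0

Final: 2 servers


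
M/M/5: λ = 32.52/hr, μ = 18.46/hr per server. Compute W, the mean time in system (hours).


a = 1.7616; ρ = 0.3523; P₀ = 0.171112
Lq = P₀·a^c·ρ/(c!(1−ρ)²) = 0.02032
Wq = Lq/λ = 0.02032/32.52 = 0.0006249 hr
W = Wq + 1/μ = 0.0006249 + 0.05417 = 0.05480 hr

Final: 0.05480 hr


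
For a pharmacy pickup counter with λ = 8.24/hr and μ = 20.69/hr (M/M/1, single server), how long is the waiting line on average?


ρ = 8.24/20.69 = 0.3983
Lq = ρ²/(1−ρ) = 0.1586/0.6017 = 0.2636

Final: 0.2636


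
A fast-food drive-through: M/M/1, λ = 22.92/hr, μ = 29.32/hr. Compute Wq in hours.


ρ = 22.92/29.32 = 0.7817
Wq = ρ/(μ−λ) = 0.7817/(29.32 − 22.92) = 0.7817/6.40 = 0.1221 hr

Final: 0.1221 hr


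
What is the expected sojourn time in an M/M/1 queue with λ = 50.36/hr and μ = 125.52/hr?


W = 1/(μ−λ) = 1/(125.52 − 50.36) = 1/75.16 = 0.01330 hr

Final: 0.01330 hr


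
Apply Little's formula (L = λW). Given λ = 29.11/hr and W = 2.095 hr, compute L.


L = λW = 29.11·2.095 = 60.9855

Final: 60.9855


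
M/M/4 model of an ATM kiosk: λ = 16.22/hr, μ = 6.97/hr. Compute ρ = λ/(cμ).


ρ = λ/(cμ) = 16.22/(4·6.97) = 16.22/27.88 = 0.5818

Final: 0.5818


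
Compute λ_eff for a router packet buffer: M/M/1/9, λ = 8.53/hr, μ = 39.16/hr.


ρ = 0.2178; P_K = (1−ρ)ρ^9/(1−ρ^10) = 0.0000008635
λ_eff = λ(1 − P_K) = 8.53·(1 − 0.0000008635) = 8.53·0.999999 = 8.5300 /hr

Final: 8.5300 /hr


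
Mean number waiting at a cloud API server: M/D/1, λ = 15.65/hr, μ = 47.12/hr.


ρ = 15.65/47.12 = 0.3321
M/D/1: Lq = ρ²/(2(1−ρ)) = 0.1103/(2·0.6679) = 0.08258

Final: 0.08258


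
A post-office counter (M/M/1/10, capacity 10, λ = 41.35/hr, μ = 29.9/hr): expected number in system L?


ρ = 41.35/29.9 = 1.3829
L = ρ[1 − (K+1)ρ^K + Kρ^(K+1)] / [(1−ρ)(1−ρ^(K+1))]
Numerator: 1.3829·(1 − 11·25.588407 + 10·35.387312) = 101.508918
Denominator: (-0.3829)·(-34.387312) = 13.168386
L = 101.508918/13.168386 = 7.7085

Final: 7.7085


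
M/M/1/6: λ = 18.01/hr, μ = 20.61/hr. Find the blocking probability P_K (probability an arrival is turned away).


ρ = λ/μ = 18.01/20.61 = 0.8738
P_K = (1−ρ)ρ^K/(1−ρ^(K+1)) = (0.1262·0.445261)/(1 − 0.389090)
= 0.056171/0.610910 = 0.091946

Final: 0.091946


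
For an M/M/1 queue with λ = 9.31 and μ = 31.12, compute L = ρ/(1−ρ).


ρ = λ/μ = 9.31/31.12 = 0.2992
L = ρ/(1−ρ) = 0.2992/(1 − 0.2992) = 0.2992/0.7008 = 0.4269

Final: 0.4269


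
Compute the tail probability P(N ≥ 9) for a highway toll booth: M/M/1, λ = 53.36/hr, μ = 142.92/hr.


ρ = 53.36/142.92 = 0.3734
P(N ≥ n) = ρ^n = 0.3734^9 = 0.0001410

Final: 0.0001410


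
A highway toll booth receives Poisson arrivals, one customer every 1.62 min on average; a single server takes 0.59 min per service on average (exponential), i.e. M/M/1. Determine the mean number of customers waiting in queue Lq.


λ = 60/1.62 = 37.0370 /hr
μ = 60/0.59 = 101.6949 /hr
ρ = λ/μ = 37.0370/101.6949 = 0.3642
Lq = ρ²/(1−ρ) = 0.1326/0.6358 = 0.2086

Final: 0.2086


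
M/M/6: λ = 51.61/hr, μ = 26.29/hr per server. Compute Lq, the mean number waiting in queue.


a = λ/μ = 1.9631; ρ = a/6 = 0.3272
P₀ = 0.140236
Lq = P₀·a^c·ρ / (c!·(1−ρ)²) = 0.140236·57.23473·0.3272/(720·0.45268)
= 0.008057

Final: 0.008057


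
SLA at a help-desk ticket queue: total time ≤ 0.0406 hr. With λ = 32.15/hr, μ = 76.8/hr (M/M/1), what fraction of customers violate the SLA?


W ~ Exponential(μ−λ) for M/M/1.
μ − λ = 76.8 − 32.15 = 44.6500
P(W > t) = e^{−(μ−λ)t} = e^{−1.8128} = 0.163198

Final: 0.163198


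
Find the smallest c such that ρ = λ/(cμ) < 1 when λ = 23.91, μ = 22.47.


Stability requires cμ > λ ⇔ c > λ/μ.
λ/μ = 23.91/22.47 = 1.0641
Minimum integer c = ⌊1.0641⌋ + 1 = 2
Check: 2·22.47 = 44.94 > 23.91, while 1·22.47 = 22.47 ≤ 23.91

Final: 2 servers


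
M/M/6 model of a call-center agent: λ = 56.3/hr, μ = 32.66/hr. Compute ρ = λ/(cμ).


ρ = λ/(cμ) = 56.3/(6·32.66) = 56.3/195.96 = 0.2873

Final: 0.2873


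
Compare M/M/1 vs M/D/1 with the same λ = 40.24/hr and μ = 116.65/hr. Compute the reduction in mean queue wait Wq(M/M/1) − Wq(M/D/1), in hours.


ρ = 40.24/116.65 = 0.3450
Wq(M/M/1) = ρ/(μ−λ) = 0.3450/76.41 = 0.004515 hr
Wq(M/D/1) = ρ/(2(μ−λ)) = 0.002257 hr
Savings = 0.004515 − 0.002257 = 0.002257 hr

Final: 0.002257 hr


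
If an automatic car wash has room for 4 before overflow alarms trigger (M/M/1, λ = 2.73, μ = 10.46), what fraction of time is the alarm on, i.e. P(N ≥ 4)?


ρ = 2.73/10.46 = 0.2610
P(N ≥ n) = ρ^n = 0.2610^4 = 0.004640

Final: 0.004640


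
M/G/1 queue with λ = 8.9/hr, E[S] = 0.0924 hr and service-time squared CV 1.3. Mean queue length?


ρ = λ·E[S] = 8.9·0.0924 = 0.8224
Lq = ρ²(1+C_s²)/(2(1−ρ)) = 0.6763·(1+1.3)/(2·0.1776)
= 0.6763·2.3000/0.3553 = 4.37805

Final: 4.37805


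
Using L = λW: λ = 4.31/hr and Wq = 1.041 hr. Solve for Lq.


Lq = λWq = 4.31·1.041 = 4.4867

Final: 4.4867


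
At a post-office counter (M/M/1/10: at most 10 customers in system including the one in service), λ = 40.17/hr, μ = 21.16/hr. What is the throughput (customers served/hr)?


ρ = 1.8984; P_K = (1−ρ)ρ^10/(1−ρ^11) = 0.473649
λ_eff = λ(1 − P_K) = 40.17·(1 − 0.473649) = 40.17·0.526351 = 21.1435 /hr

Final: 21.1435 /hr


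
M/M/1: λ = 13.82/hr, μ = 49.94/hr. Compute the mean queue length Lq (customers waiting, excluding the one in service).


ρ = 13.82/49.94 = 0.2767
Lq = ρ²/(1−ρ) = 0.07658/0.7233 = 0.1059

Final: 0.1059


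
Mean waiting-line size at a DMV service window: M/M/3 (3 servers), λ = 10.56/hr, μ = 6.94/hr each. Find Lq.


a = λ/μ = 1.5216; ρ = a/3 = 0.5072
P₀ = 0.205306
Lq = P₀·a^c·ρ / (c!·(1−ρ)²) = 0.205306·3.52301·0.5072/(6·0.24285)
= 0.25178

Final: 0.25178


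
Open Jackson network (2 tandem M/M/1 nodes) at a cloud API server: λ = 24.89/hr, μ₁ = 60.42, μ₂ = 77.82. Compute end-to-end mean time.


Each node sees arrival rate λ = 24.89/hr (tandem ⇒ throughput preserved).
W₁ = 1/(μ₁−λ) = 1/(60.42−24.89) = 0.02815 hr
W₂ = 1/(μ₂−λ) = 1/(77.82−24.89) = 0.01889 hr
W_total = W₁ + W₂ = 0.02815 + 0.01889 = 0.04704 hr

Final: 0.04704 hr


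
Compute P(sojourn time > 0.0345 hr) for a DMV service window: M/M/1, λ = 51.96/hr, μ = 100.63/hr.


W ~ Exponential(μ−λ) for M/M/1.
μ − λ = 100.63 − 51.96 = 48.6700
P(W > t) = e^{−(μ−λ)t} = e^{−1.6791} = 0.186539

Final: 0.186539


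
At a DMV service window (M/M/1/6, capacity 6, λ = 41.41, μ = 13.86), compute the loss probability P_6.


ρ = λ/μ = 41.41/13.86 = 2.9877
P_K = (1−ρ)ρ^K/(1−ρ^(K+1)) = (-1.9877·711.298678)/(1 − 2125.171591)
= -1413.872913/-2124.171591 = 0.665611

Final: 0.665611


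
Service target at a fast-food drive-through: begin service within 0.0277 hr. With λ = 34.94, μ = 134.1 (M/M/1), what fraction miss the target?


ρ = 34.94/134.1 = 0.2606
P(Wq > t) = ρ·e^{−(μ−λ)t} = 0.2606·e^{−2.7467}
= 0.2606·0.064137 = 0.016711

Final: 0.016711


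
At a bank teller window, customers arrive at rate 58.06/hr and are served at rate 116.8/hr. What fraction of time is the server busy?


ρ = λ/μ = 58.06/116.8 = 0.4971

Final: 0.4971


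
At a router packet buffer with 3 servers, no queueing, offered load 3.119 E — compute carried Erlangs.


B(3,3.119) = 0.360184 (Erlang-B)
Carried load = a(1 − B) = 3.119·(1 − 0.360184) = 3.119·0.639816 = 1.9956 E

Final: 1.9956 Erlangs


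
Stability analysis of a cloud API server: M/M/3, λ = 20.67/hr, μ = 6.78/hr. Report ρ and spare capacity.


Total capacity cμ = 3·6.78 = 20.34/hr
ρ = λ/(cμ) = 20.67/20.34 = 1.0162
Stable ⇔ ρ < 1: NO
Spare capacity = cμ − λ = 20.34 − 20.67 = -0.33/hr

Final: ρ = 1.0162; unstable; margin = -0.33/hr


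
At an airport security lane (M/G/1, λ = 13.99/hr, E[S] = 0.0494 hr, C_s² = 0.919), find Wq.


ρ = λ·E[S] = 13.99·0.0494 = 0.6911
E[S²] = E[S]²(1+C_s²) = 0.0494²·(1+0.919) = 0.004683
Wq = λ·E[S²]/(2(1−ρ)) = 13.99·0.004683/(2·0.3089) = 0.10605 hr

Final: 0.10605 hr


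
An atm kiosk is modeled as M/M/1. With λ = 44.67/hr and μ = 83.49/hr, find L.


ρ = λ/μ = 44.67/83.49 = 0.5350
L = ρ/(1−ρ) = 0.5350/(1 − 0.5350) = 0.5350/0.4650 = 1.1507

Final: 1.1507


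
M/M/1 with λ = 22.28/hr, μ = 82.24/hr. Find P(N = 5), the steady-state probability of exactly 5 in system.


ρ = 22.28/82.24 = 0.2709
P_n = (1−ρ)·ρ^n = (1 − 0.2709)·0.2709^5 = 0.7291·0.001459 = 0.001064

Final: 0.001064


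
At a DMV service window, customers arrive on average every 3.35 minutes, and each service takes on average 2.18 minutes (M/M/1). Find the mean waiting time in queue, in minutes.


λ = 60/3.35 = 17.9104 /hr
μ = 60/2.18 = 27.5229 /hr
ρ = λ/μ = 17.9104/27.5229 = 0.6507
Wq = ρ/(μ−λ) = 0.6507/(27.5229−17.9104) = 0.06770 hr
In minutes: 0.06770·60 = 4.062 min

Final: 4.062 min


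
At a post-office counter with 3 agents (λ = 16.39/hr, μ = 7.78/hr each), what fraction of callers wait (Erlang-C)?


a = λ/μ = 2.1067; ρ = a/3 = 0.7022
P₀ = 0.094707 (from M/M/c formula)
C(c,a) = [a^c/(c!(1−ρ))]·P₀ = [9.34971/(6·0.2978)]·0.094707
= 5.23315·0.094707 = 0.495615

Final: 0.495615


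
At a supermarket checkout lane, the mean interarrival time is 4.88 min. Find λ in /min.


λ = 1/(interarrival time) in consistent units.
1 minute = 1 min, so λ = 1/4.88 = 0.2049 per minute

Final: 0.2049 /min


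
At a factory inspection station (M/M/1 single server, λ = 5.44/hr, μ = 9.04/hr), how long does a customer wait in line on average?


ρ = 5.44/9.04 = 0.6018
Wq = ρ/(μ−λ) = 0.6018/(9.04 − 5.44) = 0.6018/3.60 = 0.1672 hr

Final: 0.1672 hr


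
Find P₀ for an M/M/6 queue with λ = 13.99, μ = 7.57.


a = λ/μ = 13.99/7.57 = 1.8481; ρ = a/c = 0.3080
Σ_{k=0}^{5} a^k/k! (terms k=0..5) = 1.00000 + 1.84808 + 1.70771 + 1.05200 + 0.48604 + 0.17965 = 6.27348
Tail: a^6/(6!(1−ρ)) = 39.84107/(720·0.6920) = 0.07997
P₀ = 1/(6.27348 + 0.07997) = 1/6.35345 = 0.157395

Final: 0.157395


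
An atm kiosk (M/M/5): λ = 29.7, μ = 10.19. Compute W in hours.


a = 2.9146; ρ = 0.5829; P₀ = 0.051287
Lq = P₀·a^c·ρ/(c!(1−ρ)²) = 0.30124
Wq = Lq/λ = 0.30124/29.7 = 0.01014 hr
W = Wq + 1/μ = 0.01014 + 0.09814 = 0.10828 hr

Final: 0.10828 hr


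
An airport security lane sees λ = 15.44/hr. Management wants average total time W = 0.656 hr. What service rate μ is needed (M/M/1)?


W = 1/(μ−λ) ⇒ μ − λ = 1/W = 1/0.656 = 1.5244
μ = λ + 1/W = 15.44 + 1.5244 = 16.9644 per hr

Final: 16.9644 /hr


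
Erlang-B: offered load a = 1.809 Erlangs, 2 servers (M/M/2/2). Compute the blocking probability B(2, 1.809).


B(c,a) = (a^c/c!) / Σ_{k=0}^{c} a^k/k!
a^2/2! = 1.636240
Σ terms (k=0..2): 1.00000 + 1.80900 + 1.63624 = 4.445240
B = 1.636240/4.445240 = 0.368088

Final: 0.368088


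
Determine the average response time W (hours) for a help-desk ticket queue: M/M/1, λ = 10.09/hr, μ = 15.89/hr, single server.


W = 1/(μ−λ) = 1/(15.89 − 10.09) = 1/5.80 = 0.1724 hr

Final: 0.1724 hr


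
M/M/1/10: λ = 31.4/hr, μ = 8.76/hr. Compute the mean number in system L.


ρ = 31.4/8.76 = 3.5845
L = ρ[1 − (K+1)ρ^K + Kρ^(K+1)] / [(1−ρ)(1−ρ^(K+1))]
Numerator: 3.5845·(1 − 11·350151.038748 + 10·1255107.604644) = 31182836.812192
Denominator: (-2.5845)·(-1255106.604644) = 3243791.498761
L = 31182836.812192/3243791.498761 = 9.6131

Final: 9.6131


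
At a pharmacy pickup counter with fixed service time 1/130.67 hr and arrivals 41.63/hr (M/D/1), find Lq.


ρ = 41.63/130.67 = 0.3186
M/D/1: Lq = ρ²/(2(1−ρ)) = 0.1015/(2·0.6814) = 0.07448

Final: 0.07448


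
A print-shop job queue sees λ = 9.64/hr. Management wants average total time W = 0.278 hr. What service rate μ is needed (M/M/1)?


W = 1/(μ−λ) ⇒ μ − λ = 1/W = 1/0.278 = 3.5971
μ = λ + 1/W = 9.64 + 3.5971 = 13.2371 per hr

Final: 13.2371 /hr


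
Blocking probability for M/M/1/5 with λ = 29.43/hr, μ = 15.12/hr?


ρ = λ/μ = 29.43/15.12 = 1.9464
P_K = (1−ρ)ρ^K/(1−ρ^(K+1)) = (-0.9464·27.937810)/(1 − 54.378951)
= -26.441141/-53.378951 = 0.495348

Final: 0.495348


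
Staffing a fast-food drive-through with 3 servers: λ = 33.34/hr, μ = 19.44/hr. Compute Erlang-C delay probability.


a = λ/μ = 1.7150; ρ = a/3 = 0.5717
P₀ = 0.162641 (from M/M/c formula)
C(c,a) = [a^c/(c!(1−ρ))]·P₀ = [5.04438/(6·0.4283)]·0.162641
= 1.96283·0.162641 = 0.319237

Final: 0.319237


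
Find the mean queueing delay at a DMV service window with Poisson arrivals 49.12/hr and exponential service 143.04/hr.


ρ = 49.12/143.04 = 0.3434
Wq = ρ/(μ−λ) = 0.3434/(143.04 − 49.12) = 0.3434/93.92 = 0.003656 hr

Final: 0.003656 hr


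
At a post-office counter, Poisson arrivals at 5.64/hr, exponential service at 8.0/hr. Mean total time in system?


W = 1/(μ−λ) = 1/(8.0 − 5.64) = 1/2.36 = 0.4237 hr

Final: 0.4237 hr


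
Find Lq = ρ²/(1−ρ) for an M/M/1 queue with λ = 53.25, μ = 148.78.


ρ = 53.25/148.78 = 0.3579
Lq = ρ²/(1−ρ) = 0.1281/0.6421 = 0.1995

Final: 0.1995


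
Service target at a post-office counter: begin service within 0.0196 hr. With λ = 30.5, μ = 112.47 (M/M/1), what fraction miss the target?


ρ = 30.5/112.47 = 0.2712
P(Wq > t) = ρ·e^{−(μ−λ)t} = 0.2712·e^{−1.6066}
= 0.2712·0.200566 = 0.054390

Final: 0.054390


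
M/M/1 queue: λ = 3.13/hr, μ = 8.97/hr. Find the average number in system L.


ρ = λ/μ = 3.13/8.97 = 0.3489
L = ρ/(1−ρ) = 0.3489/(1 − 0.3489) = 0.3489/0.6511 = 0.5360

Final: 0.5360


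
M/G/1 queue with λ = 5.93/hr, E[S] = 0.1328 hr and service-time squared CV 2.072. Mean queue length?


ρ = λ·E[S] = 5.93·0.1328 = 0.7875
Lq = ρ²(1+C_s²)/(2(1−ρ)) = 0.6202·(1+2.072)/(2·0.2125)
= 0.6202·3.0720/0.4250 = 4.48277

Final: 4.48277


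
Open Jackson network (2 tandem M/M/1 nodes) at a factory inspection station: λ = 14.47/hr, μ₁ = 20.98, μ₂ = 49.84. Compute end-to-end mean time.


Each node sees arrival rate λ = 14.47/hr (tandem ⇒ throughput preserved).
W₁ = 1/(μ₁−λ) = 1/(20.98−14.47) = 0.15361 hr
W₂ = 1/(μ₂−λ) = 1/(49.84−14.47) = 0.02827 hr
W_total = W₁ + W₂ = 0.15361 + 0.02827 = 0.18188 hr

Final: 0.18188 hr


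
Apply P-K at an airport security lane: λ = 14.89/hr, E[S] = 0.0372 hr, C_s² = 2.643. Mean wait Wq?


ρ = λ·E[S] = 14.89·0.0372 = 0.5539
E[S²] = E[S]²(1+C_s²) = 0.0372²·(1+2.643) = 0.005041
Wq = λ·E[S²]/(2(1−ρ)) = 14.89·0.005041/(2·0.4461) = 0.08414 hr

Final: 0.08414 hr


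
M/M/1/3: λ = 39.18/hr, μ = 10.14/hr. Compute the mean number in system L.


ρ = 39.18/10.14 = 3.8639
L = ρ[1 − (K+1)ρ^K + Kρ^(K+1)] / [(1−ρ)(1−ρ^(K+1))]
Numerator: 3.8639·(1 − 4·57.687196 + 3·222.897864) = 1696.041180
Denominator: (-2.8639)·(-221.897864) = 635.494474
L = 1696.041180/635.494474 = 2.6689

Final: 2.6689


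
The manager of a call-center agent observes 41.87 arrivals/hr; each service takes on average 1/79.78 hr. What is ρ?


ρ = λ/μ = 41.87/79.78 = 0.5248

Final: 0.5248


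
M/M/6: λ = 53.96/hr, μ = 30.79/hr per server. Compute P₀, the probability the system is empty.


a = λ/μ = 53.96/30.79 = 1.7525; ρ = a/c = 0.2921
Σ_{k=0}^{5} a^k/k! (terms k=0..5) = 1.00000 + 1.75252 + 1.53566 + 0.89709 + 0.39304 + 0.13776 = 5.71607
Tail: a^6/(6!(1−ρ)) = 28.97167/(720·0.7079) = 0.05684
P₀ = 1/(5.71607 + 0.05684) = 1/5.77291 = 0.173223

Final: 0.173223


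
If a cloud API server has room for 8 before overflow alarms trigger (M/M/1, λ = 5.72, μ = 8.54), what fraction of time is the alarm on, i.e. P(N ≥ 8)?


ρ = 5.72/8.54 = 0.6698
P(N ≥ n) = ρ^n = 0.6698^8 = 0.040505

Final: 0.040505


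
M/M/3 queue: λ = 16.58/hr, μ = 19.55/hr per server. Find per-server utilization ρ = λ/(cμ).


ρ = λ/(cμ) = 16.58/(3·19.55) = 16.58/58.65 = 0.2827

Final: 0.2827


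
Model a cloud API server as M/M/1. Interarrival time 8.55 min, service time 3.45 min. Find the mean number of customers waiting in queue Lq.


λ = 60/8.55 = 7.0175 /hr
μ = 60/3.45 = 17.3913 /hr
ρ = λ/μ = 7.0175/17.3913 = 0.4035
Lq = ρ²/(1−ρ) = 0.1628/0.5965 = 0.2730

Final: 0.2730


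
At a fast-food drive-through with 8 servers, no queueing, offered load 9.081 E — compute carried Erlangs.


B(8,9.081) = 0.293313 (Erlang-B)
Carried load = a(1 − B) = 9.081·(1 − 0.293313) = 9.081·0.706687 = 6.4174 E

Final: 6.4174 Erlangs


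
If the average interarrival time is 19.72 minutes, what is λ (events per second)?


λ = 1/(interarrival time) in consistent units.
1 second = 0.0166667 min, so λ = 0.0166667/19.72 = 0.0008452 per second

Final: 0.0008452 /sec


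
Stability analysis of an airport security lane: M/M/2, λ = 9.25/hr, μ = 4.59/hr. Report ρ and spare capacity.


Total capacity cμ = 2·4.59 = 9.18/hr
ρ = λ/(cμ) = 9.25/9.18 = 1.0076
Stable ⇔ ρ < 1: NO
Spare capacity = cμ − λ = 9.18 − 9.25 = -0.07/hr

Final: ρ = 1.0076; unstable; margin = -0.07/hr


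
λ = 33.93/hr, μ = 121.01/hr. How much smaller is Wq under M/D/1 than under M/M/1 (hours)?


ρ = 33.93/121.01 = 0.2804
Wq(M/M/1) = ρ/(μ−λ) = 0.2804/87.08 = 0.003220 hr
Wq(M/D/1) = ρ/(2(μ−λ)) = 0.001610 hr
Savings = 0.003220 − 0.001610 = 0.001610 hr

Final: 0.001610 hr


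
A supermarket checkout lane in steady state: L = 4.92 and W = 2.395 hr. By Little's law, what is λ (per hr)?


λ = L/W = 4.92/2.395 = 2.0543 /hr

Final: 2.0543 /hr


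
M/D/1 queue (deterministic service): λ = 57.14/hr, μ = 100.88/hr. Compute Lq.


ρ = 57.14/100.88 = 0.5664
M/D/1: Lq = ρ²/(2(1−ρ)) = 0.3208/(2·0.4336) = 0.36997

Final: 0.36997


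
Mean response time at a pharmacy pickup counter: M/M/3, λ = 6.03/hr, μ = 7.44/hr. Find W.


a = 0.8105; ρ = 0.2702; P₀ = 0.442379
Lq = P₀·a^c·ρ/(c!(1−ρ)²) = 0.01991
Wq = Lq/λ = 0.01991/6.03 = 0.003302 hr
W = Wq + 1/μ = 0.003302 + 0.13441 = 0.13771 hr

Final: 0.13771 hr


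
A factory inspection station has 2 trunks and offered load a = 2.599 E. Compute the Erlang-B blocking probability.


B(c,a) = (a^c/c!) / Σ_{k=0}^{c} a^k/k!
a^2/2! = 3.377401
Σ terms (k=0..2): 1.00000 + 2.59900 + 3.37740 = 6.976401
B = 3.377401/6.976401 = 0.484118

Final: 0.484118


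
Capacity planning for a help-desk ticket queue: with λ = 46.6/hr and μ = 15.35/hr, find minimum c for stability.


Stability requires cμ > λ ⇔ c > λ/μ.
λ/μ = 46.6/15.35 = 3.0358
Minimum integer c = ⌊3.0358⌋ + 1 = 4
Check: 4·15.35 = 61.40 > 46.6, while 3·15.35 = 46.05 ≤ 46.6

Final: 4 servers


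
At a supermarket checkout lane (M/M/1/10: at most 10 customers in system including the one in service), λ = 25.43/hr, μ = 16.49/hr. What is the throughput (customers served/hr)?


ρ = 1.5421; P_K = (1−ρ)ρ^10/(1−ρ^11) = 0.354576
λ_eff = λ(1 − P_K) = 25.43·(1 − 0.354576) = 25.43·0.645424 = 16.4131 /hr

Final: 16.4131 /hr


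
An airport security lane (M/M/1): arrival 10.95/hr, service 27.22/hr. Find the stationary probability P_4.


ρ = 10.95/27.22 = 0.4023
P_n = (1−ρ)·ρ^n = (1 − 0.4023)·0.4023^4 = 0.5977·0.026188 = 0.015653

Final: 0.015653


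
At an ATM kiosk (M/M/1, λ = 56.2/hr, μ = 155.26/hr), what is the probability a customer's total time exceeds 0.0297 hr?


W ~ Exponential(μ−λ) for M/M/1.
μ − λ = 155.26 − 56.2 = 99.0600
P(W > t) = e^{−(μ−λ)t} = e^{−2.9421} = 0.052756

Final: 0.052756


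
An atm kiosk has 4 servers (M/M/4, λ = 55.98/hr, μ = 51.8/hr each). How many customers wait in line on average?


a = λ/μ = 1.0807; ρ = a/4 = 0.2702
P₀ = 0.338653
Lq = P₀·a^c·ρ / (c!·(1−ρ)²) = 0.338653·1.36399·0.2702/(24·0.53265)
= 0.009762

Final: 0.009762


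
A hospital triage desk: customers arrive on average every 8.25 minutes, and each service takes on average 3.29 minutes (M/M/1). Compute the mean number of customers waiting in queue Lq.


λ = 60/8.25 = 7.2727 /hr
μ = 60/3.29 = 18.2371 /hr
ρ = λ/μ = 7.2727/18.2371 = 0.3988
Lq = ρ²/(1−ρ) = 0.1590/0.6012 = 0.2645

Final: 0.2645


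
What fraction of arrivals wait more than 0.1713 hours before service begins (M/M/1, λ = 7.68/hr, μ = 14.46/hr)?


ρ = 7.68/14.46 = 0.5311
P(Wq > t) = ρ·e^{−(μ−λ)t} = 0.5311·e^{−1.1614}
= 0.5311·0.313043 = 0.166264

Final: 0.166264


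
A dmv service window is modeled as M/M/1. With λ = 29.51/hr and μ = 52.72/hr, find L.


ρ = λ/μ = 29.51/52.72 = 0.5597
L = ρ/(1−ρ) = 0.5597/(1 − 0.5597) = 0.5597/0.4403 = 1.2714

Final: 1.2714


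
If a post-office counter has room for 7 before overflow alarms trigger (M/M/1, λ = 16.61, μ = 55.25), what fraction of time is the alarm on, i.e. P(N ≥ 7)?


ρ = 16.61/55.25 = 0.3006
P(N ≥ n) = ρ^n = 0.3006^7 = 0.0002220

Final: 0.0002220


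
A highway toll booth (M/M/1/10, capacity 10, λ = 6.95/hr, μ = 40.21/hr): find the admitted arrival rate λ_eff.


ρ = 0.1728; P_K = (1−ρ)ρ^10/(1−ρ^11) = 0.00000001968
λ_eff = λ(1 − P_K) = 6.95·(1 − 0.00000001968) = 6.95·1.000000 = 6.9500 /hr

Final: 6.9500 /hr


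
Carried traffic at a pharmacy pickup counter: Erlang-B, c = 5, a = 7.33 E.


B(5,7.33) = 0.443664 (Erlang-B)
Carried load = a(1 − B) = 7.33·(1 − 0.443664) = 7.33·0.556336 = 4.0779 E

Final: 4.0779 Erlangs


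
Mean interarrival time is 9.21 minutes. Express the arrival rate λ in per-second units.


λ = 1/(interarrival time) in consistent units.
1 second = 0.0166667 min, so λ = 0.0166667/9.21 = 0.001810 per second

Final: 0.001810 /sec


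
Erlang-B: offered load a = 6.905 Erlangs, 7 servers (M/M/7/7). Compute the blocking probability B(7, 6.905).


B(c,a) = (a^c/c!) / Σ_{k=0}^{c} a^k/k!
a^7/7! = 148.496167
Σ terms (k=0..7): 1.00000 + 6.90500 + 23.83951 + 54.87061 + 94.72039 + 130.80886 + 150.53920 + 148.49617 = 611.179745
B = 148.496167/611.179745 = 0.242966

Final: 0.242966


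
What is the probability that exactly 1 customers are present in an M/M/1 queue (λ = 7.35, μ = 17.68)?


ρ = 7.35/17.68 = 0.4157
P_n = (1−ρ)·ρ^n = (1 − 0.4157)·0.4157^1 = 0.5843·0.415724 = 0.242898

Final: 0.242898


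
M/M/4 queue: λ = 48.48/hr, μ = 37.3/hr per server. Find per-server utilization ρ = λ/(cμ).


ρ = λ/(cμ) = 48.48/(4·37.3) = 48.48/149.20 = 0.3249

Final: 0.3249


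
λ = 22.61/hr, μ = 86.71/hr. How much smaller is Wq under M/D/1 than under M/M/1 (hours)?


ρ = 22.61/86.71 = 0.2608
Wq(M/M/1) = ρ/(μ−λ) = 0.2608/64.10 = 0.004068 hr
Wq(M/D/1) = ρ/(2(μ−λ)) = 0.002034 hr
Savings = 0.004068 − 0.002034 = 0.002034 hr

Final: 0.002034 hr


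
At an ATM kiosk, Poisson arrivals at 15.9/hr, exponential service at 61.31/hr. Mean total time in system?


W = 1/(μ−λ) = 1/(61.31 − 15.9) = 1/45.41 = 0.02202 hr

Final: 0.02202 hr


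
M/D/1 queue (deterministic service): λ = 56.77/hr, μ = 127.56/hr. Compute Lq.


ρ = 56.77/127.56 = 0.4450
M/D/1: Lq = ρ²/(2(1−ρ)) = 0.1981/(2·0.5550) = 0.17845

Final: 0.17845


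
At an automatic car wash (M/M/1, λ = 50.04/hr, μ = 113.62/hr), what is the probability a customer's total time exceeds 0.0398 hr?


W ~ Exponential(μ−λ) for M/M/1.
μ − λ = 113.62 − 50.04 = 63.5800
P(W > t) = e^{−(μ−λ)t} = e^{−2.5305} = 0.079620

Final: 0.079620


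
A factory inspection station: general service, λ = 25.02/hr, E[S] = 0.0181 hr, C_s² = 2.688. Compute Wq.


ρ = λ·E[S] = 25.02·0.0181 = 0.4529
E[S²] = E[S]²(1+C_s²) = 0.0181²·(1+2.688) = 0.001208
Wq = λ·E[S²]/(2(1−ρ)) = 25.02·0.001208/(2·0.5471) = 0.02763 hr

Final: 0.02763 hr


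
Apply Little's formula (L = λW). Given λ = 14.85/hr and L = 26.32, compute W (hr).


W = L/λ = 26.32/14.85 = 1.7724 hr

Final: 1.7724 hr


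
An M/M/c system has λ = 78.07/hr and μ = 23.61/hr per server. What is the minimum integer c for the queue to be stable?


Stability requires cμ > λ ⇔ c > λ/μ.
λ/μ = 78.07/23.61 = 3.3066
Minimum integer c = ⌊3.3066⌋ + 1 = 4
Check: 4·23.61 = 94.44 > 78.07, while 3·23.61 = 70.83 ≤ 78.07

Final: 4 servers


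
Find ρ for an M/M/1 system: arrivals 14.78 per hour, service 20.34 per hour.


ρ = λ/μ = 14.78/20.34 = 0.7266

Final: 0.7266


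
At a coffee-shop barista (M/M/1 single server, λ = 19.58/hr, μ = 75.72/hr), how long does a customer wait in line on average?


ρ = 19.58/75.72 = 0.2586
Wq = ρ/(μ−λ) = 0.2586/(75.72 − 19.58) = 0.2586/56.14 = 0.004606 hr

Final: 0.004606 hr


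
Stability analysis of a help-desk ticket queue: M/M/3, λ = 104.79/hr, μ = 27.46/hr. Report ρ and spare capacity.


Total capacity cμ = 3·27.46 = 82.38/hr
ρ = λ/(cμ) = 104.79/82.38 = 1.2720
Stable ⇔ ρ < 1: NO
Spare capacity = cμ − λ = 82.38 − 104.79 = -22.41/hr

Final: ρ = 1.2720; unstable; margin = -22.41/hr


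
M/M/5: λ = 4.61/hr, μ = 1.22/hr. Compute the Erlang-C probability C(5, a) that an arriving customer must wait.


a = λ/μ = 3.7787; ρ = a/5 = 0.7557
P₀ = 0.017957 (from M/M/c formula)
C(c,a) = [a^c/(c!(1−ρ))]·P₀ = [770.38084/(120·0.2443)]·0.017957
= 26.28257·0.017957 = 0.471964

Final: 0.471964


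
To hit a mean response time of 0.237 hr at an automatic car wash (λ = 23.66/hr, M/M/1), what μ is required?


W = 1/(μ−λ) ⇒ μ − λ = 1/W = 1/0.237 = 4.2194
μ = λ + 1/W = 23.66 + 4.2194 = 27.8794 per hr

Final: 27.8794 /hr


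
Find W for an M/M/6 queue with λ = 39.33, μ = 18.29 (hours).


a = 2.1504; ρ = 0.3584; P₀ = 0.116176
Lq = P₀·a^c·ρ/(c!(1−ρ)²) = 0.01389
Wq = Lq/λ = 0.01389/39.33 = 0.0003531 hr
W = Wq + 1/μ = 0.0003531 + 0.05467 = 0.05503 hr

Final: 0.05503 hr


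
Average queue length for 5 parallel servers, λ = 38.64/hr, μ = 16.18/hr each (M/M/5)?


a = λ/μ = 2.3881; ρ = a/5 = 0.4776
P₀ = 0.090056
Lq = P₀·a^c·ρ / (c!·(1−ρ)²) = 0.090056·77.67710·0.4776/(120·0.27287)
= 0.10204

Final: 0.10204


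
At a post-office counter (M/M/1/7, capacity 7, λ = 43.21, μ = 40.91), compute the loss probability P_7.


ρ = λ/μ = 43.21/40.91 = 1.0562
P_K = (1−ρ)ρ^K/(1−ρ^(K+1)) = (-0.05622·1.466505)/(1 − 1.548953)
= -0.082448/-0.548953 = 0.150192

Final: 0.150192


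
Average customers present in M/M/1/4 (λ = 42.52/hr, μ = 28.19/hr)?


ρ = 42.52/28.19 = 1.5083
L = ρ[1 − (K+1)ρ^K + Kρ^(K+1)] / [(1−ρ)(1−ρ^(K+1))]
Numerator: 1.5083·(1 − 5·5.175982 + 4·7.807121) = 9.575787
Denominator: (-0.5083)·(-6.807121) = 3.460307
L = 9.575787/3.460307 = 2.7673

Final: 2.7673


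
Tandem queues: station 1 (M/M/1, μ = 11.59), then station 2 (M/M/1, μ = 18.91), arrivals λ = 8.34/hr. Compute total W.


Each node sees arrival rate λ = 8.34/hr (tandem ⇒ throughput preserved).
W₁ = 1/(μ₁−λ) = 1/(11.59−8.34) = 0.30769 hr
W₂ = 1/(μ₂−λ) = 1/(18.91−8.34) = 0.09461 hr
W_total = W₁ + W₂ = 0.30769 + 0.09461 = 0.40230 hr

Final: 0.40230 hr


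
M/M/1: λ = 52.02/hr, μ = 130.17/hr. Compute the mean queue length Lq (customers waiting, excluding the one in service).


ρ = 52.02/130.17 = 0.3996
Lq = ρ²/(1−ρ) = 0.1597/0.6004 = 0.2660

Final: 0.2660


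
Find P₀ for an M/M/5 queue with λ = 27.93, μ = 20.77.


a = λ/μ = 27.93/20.77 = 1.3447; ρ = a/c = 0.2689
Σ_{k=0}^{4} a^k/k! (terms k=0..4) = 1.00000 + 1.34473 + 0.90415 + 0.40528 + 0.13625 = 3.79040
Tail: a^5/(5!(1−ρ)) = 4.39716/(120·0.7311) = 0.05012
P₀ = 1/(3.79040 + 0.05012) = 1/3.84052 = 0.260381

Final: 0.260381


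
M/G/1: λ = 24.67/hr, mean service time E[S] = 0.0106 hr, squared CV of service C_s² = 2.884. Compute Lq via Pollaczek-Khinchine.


ρ = λ·E[S] = 24.67·0.0106 = 0.2615
Lq = ρ²(1+C_s²)/(2(1−ρ)) = 0.06838·(1+2.884)/(2·0.7385)
= 0.06838·3.8840/1.4770 = 0.17982

Final: 0.17982


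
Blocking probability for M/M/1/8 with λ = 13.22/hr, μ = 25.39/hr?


ρ = λ/μ = 13.22/25.39 = 0.5207
P_K = (1−ρ)ρ^K/(1−ρ^(K+1)) = (0.4793·0.005402)/(1 − 0.002813)
= 0.002589/0.997187 = 0.002597

Final: 0.002597


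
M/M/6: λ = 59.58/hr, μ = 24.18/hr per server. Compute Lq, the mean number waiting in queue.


a = λ/μ = 2.4640; ρ = a/6 = 0.4107
P₀ = 0.084650
Lq = P₀·a^c·ρ / (c!·(1−ρ)²) = 0.084650·223.80264·0.4107/(720·0.34731)
= 0.03111

Final: 0.03111


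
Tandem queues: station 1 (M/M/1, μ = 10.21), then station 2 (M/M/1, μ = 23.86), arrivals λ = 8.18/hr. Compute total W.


Each node sees arrival rate λ = 8.18/hr (tandem ⇒ throughput preserved).
W₁ = 1/(μ₁−λ) = 1/(10.21−8.18) = 0.49261 hr
W₂ = 1/(μ₂−λ) = 1/(23.86−8.18) = 0.06378 hr
W_total = W₁ + W₂ = 0.49261 + 0.06378 = 0.55639 hr

Final: 0.55639 hr


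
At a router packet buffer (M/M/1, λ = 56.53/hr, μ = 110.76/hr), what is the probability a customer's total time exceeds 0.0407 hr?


W ~ Exponential(μ−λ) for M/M/1.
μ − λ = 110.76 − 56.53 = 54.2300
P(W > t) = e^{−(μ−λ)t} = e^{−2.2072} = 0.110013

Final: 0.110013


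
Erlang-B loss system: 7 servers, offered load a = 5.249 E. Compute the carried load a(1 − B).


B(7,5.249) = 0.136315 (Erlang-B)
Carried load = a(1 − B) = 5.249·(1 − 0.136315) = 5.249·0.863685 = 4.5335 E

Final: 4.5335 Erlangs


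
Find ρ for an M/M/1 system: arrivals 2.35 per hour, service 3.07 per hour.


ρ = λ/μ = 2.35/3.07 = 0.7655

Final: 0.7655


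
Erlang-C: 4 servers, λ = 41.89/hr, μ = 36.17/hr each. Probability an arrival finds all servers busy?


a = λ/μ = 1.1581; ρ = a/4 = 0.2895
P₀ = 0.313165 (from M/M/c formula)
C(c,a) = [a^c/(c!(1−ρ))]·P₀ = [1.79907/(24·0.7105)]·0.313165
= 0.10551·0.313165 = 0.033042

Final: 0.033042


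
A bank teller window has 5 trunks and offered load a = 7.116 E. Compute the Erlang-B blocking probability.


B(c,a) = (a^c/c!) / Σ_{k=0}^{c} a^k/k!
a^5/5! = 152.054211
Σ terms (k=0..5): 1.00000 + 7.11600 + 25.31873 + 60.05602 + 106.83966 + 152.05421 = 352.384626
B = 152.054211/352.384626 = 0.431501

Final: 0.431501


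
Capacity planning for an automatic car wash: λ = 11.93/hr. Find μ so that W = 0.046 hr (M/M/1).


W = 1/(μ−λ) ⇒ μ − λ = 1/W = 1/0.046 = 21.7391
μ = λ + 1/W = 11.93 + 21.7391 = 33.6691 per hr

Final: 33.6691 /hr


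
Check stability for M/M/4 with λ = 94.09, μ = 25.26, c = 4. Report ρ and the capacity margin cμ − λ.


Total capacity cμ = 4·25.26 = 101.04/hr
ρ = λ/(cμ) = 94.09/101.04 = 0.9312
Stable ⇔ ρ < 1: YES
Spare capacity = cμ − λ = 101.04 − 94.09 = 6.95/hr

Final: ρ = 0.9312; stable; margin = 6.95/hr
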